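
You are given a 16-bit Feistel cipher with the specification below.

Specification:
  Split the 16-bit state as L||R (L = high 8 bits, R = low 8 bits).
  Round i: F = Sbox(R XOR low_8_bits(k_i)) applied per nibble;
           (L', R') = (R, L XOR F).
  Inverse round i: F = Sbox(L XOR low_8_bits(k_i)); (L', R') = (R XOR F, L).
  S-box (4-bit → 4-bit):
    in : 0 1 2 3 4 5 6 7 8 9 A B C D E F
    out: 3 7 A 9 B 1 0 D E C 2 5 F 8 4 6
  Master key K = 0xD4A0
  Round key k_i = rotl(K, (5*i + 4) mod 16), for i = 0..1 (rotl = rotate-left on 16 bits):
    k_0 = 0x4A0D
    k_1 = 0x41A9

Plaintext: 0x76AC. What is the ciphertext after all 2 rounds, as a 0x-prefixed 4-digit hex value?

s_0 = plaintext = 0x76AC
s_1 = Round(s_0, k_0) = 0xAC51
s_2 = Round(s_1, k_1) = 0x51C2

0x51C2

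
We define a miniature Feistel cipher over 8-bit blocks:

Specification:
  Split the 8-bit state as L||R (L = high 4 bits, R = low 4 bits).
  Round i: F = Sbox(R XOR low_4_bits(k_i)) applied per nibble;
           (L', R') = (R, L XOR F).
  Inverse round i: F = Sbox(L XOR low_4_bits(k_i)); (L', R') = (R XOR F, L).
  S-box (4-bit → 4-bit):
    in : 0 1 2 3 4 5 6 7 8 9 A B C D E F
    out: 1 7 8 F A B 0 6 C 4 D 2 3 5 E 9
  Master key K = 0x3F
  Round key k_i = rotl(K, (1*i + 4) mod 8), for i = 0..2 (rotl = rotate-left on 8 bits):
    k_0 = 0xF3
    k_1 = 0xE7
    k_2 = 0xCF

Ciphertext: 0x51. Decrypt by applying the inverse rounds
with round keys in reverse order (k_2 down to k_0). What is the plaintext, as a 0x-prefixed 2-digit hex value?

s_0 = ciphertext = 0x51
s_1 = InvRound(s_0, k_2) = 0xC5
s_2 = InvRound(s_1, k_1) = 0x7C
s_3 = InvRound(s_2, k_0) = 0x67

0x67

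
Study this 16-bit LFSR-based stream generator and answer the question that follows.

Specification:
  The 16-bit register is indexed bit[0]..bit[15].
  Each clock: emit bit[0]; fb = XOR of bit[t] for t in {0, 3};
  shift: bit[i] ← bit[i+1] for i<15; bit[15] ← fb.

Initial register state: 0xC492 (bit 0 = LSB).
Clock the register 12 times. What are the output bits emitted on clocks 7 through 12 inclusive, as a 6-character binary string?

reg_0 = 0xC492
clock 1: out=0, reg = 0x6249
clock 2: out=1, reg = 0x3124
clock 3: out=0, reg = 0x1892
clock 4: out=0, reg = 0x0C49
clock 5: out=1, reg = 0x0624
clock 6: out=0, reg = 0x0312
clock 7: out=0, reg = 0x0189
clock 8: out=1, reg = 0x00C4
clock 9: out=0, reg = 0x0062
clock 10: out=0, reg = 0x0031
clock 11: out=1, reg = 0x8018
clock 12: out=0, reg = 0xC00C

010010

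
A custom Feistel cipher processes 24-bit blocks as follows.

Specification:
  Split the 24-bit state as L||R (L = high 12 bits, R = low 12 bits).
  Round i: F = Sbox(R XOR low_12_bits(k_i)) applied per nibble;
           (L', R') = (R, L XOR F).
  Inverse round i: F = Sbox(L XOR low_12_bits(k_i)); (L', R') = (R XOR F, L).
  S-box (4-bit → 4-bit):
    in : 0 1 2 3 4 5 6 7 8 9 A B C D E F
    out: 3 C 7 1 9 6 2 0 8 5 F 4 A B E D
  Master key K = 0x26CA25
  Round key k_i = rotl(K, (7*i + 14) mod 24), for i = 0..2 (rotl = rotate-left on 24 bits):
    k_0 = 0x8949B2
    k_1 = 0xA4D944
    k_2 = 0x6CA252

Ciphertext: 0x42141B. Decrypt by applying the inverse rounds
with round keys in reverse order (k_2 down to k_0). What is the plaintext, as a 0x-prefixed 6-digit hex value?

s_0 = ciphertext = 0x42141B
s_1 = InvRound(s_0, k_2) = 0x61A421
s_2 = InvRound(s_1, k_1) = 0x94F61A
s_3 = InvRound(s_2, k_0) = 0x5C194F

0x5C194F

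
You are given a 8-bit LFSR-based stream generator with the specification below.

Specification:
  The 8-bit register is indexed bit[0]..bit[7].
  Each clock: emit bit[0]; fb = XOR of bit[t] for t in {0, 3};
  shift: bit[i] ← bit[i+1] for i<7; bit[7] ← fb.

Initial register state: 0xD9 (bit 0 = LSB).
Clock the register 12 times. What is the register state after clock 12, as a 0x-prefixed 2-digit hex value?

0x28

reg_0 = 0xD9
clock 1: out=1, reg = 0x6C
clock 2: out=0, reg = 0xB6
clock 3: out=0, reg = 0x5B
clock 4: out=1, reg = 0x2D
clock 5: out=1, reg = 0x16
clock 6: out=0, reg = 0x0B
clock 7: out=1, reg = 0x05
clock 8: out=1, reg = 0x82
clock 9: out=0, reg = 0x41
clock 10: out=1, reg = 0xA0
clock 11: out=0, reg = 0x50
clock 12: out=0, reg = 0x28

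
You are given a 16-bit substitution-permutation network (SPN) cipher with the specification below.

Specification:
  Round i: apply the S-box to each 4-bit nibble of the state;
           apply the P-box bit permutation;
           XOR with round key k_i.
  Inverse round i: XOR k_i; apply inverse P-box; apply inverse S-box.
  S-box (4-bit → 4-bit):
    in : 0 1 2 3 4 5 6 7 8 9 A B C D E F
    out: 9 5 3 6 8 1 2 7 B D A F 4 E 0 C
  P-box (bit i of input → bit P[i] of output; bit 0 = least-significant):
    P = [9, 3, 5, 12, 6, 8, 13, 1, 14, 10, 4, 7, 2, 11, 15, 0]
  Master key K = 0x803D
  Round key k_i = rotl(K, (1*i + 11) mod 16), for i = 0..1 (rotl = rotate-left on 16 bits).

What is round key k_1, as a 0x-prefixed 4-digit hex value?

K = 0x803D
k_0 = rotl(K, (1*0+11) mod 16) = rotl(K, 11) = 0xEC01
k_1 = rotl(K, (1*1+11) mod 16) = rotl(K, 12) = 0xD803

0xD803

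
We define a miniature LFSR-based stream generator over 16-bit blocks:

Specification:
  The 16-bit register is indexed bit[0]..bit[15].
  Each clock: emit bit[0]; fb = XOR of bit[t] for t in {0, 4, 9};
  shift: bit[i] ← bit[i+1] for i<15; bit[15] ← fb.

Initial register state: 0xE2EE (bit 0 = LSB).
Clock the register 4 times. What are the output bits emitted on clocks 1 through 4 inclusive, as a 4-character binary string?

0111

reg_0 = 0xE2EE
clock 1: out=0, reg = 0xF177
clock 2: out=1, reg = 0x78BB
clock 3: out=1, reg = 0x3C5D
clock 4: out=1, reg = 0x1E2E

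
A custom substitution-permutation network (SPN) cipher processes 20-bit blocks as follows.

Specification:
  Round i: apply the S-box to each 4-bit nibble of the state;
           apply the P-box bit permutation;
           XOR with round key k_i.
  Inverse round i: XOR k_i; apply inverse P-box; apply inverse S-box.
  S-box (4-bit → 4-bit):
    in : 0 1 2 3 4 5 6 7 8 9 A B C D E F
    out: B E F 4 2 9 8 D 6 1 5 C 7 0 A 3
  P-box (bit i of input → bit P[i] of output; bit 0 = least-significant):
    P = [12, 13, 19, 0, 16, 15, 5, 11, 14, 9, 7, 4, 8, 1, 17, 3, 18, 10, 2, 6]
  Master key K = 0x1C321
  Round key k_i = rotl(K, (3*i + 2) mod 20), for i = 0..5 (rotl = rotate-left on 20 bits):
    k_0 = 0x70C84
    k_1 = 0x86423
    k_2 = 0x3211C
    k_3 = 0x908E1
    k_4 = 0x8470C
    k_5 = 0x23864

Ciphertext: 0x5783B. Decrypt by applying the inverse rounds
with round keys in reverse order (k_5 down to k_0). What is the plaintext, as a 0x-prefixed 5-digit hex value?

0x79B9C

s_0 = ciphertext = 0x5783B
s_1 = InvRound(s_0, k_5) = 0x71596
s_2 = InvRound(s_1, k_4) = 0x9129A
s_3 = InvRound(s_2, k_3) = 0x6EEB5
s_4 = InvRound(s_3, k_2) = 0xF5C26
s_5 = InvRound(s_4, k_1) = 0xA3D50
s_6 = InvRound(s_5, k_0) = 0x79B9C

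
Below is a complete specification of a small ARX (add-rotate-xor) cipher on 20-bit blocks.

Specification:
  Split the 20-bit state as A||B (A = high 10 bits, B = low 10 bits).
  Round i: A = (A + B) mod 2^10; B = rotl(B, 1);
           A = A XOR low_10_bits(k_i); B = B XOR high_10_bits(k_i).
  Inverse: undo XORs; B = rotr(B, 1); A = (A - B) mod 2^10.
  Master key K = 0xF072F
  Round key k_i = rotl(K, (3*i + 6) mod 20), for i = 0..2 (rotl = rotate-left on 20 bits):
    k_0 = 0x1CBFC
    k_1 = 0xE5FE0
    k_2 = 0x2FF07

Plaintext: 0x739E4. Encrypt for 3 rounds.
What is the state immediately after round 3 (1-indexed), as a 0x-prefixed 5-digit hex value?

0xF357B

s_0 = plaintext = 0x739E4
s_1 = Round(s_0, k_0) = 0x13BBA
s_2 = Round(s_1, k_1) = 0xFA0E2
s_3 = Round(s_2, k_2) = 0xF357B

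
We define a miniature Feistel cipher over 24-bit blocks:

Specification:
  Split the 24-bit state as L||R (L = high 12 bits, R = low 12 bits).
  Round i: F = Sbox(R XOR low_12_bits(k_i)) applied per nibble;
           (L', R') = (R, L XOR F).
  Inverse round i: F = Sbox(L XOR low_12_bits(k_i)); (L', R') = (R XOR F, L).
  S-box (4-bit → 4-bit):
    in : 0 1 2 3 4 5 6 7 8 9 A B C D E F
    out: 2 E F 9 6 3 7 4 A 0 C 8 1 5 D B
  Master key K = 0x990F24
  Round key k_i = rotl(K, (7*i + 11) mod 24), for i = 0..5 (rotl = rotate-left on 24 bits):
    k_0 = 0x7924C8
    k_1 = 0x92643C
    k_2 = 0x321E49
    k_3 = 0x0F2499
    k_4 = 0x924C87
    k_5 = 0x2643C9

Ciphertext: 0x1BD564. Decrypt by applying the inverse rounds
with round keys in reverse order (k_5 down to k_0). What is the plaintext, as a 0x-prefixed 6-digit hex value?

s_0 = ciphertext = 0x1BD564
s_1 = InvRound(s_0, k_5) = 0xA221BD
s_2 = InvRound(s_1, k_4) = 0x67EA22
s_3 = InvRound(s_2, k_3) = 0x5F667E
s_4 = InvRound(s_3, k_2) = 0xEF55F6
s_5 = InvRound(s_4, k_1) = 0x9E6EF5
s_6 = InvRound(s_5, k_0) = 0xB089E6

0xB089E6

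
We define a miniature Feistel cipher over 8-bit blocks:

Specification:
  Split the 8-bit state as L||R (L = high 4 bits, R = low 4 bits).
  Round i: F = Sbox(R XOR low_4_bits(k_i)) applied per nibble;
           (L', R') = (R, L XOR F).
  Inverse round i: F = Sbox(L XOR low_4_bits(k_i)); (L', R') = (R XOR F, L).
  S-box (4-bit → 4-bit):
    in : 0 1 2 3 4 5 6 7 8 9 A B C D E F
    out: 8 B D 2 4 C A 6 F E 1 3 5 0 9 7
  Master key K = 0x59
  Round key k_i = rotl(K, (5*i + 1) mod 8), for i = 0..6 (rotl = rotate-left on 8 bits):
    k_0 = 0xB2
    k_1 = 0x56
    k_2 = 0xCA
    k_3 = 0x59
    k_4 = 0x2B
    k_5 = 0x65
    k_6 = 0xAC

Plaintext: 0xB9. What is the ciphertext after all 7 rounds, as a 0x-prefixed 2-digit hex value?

0x1B

s_0 = plaintext = 0xB9
s_1 = Round(s_0, k_0) = 0x98
s_2 = Round(s_1, k_1) = 0x80
s_3 = Round(s_2, k_2) = 0x09
s_4 = Round(s_3, k_3) = 0x98
s_5 = Round(s_4, k_4) = 0x8B
s_6 = Round(s_5, k_5) = 0xB1
s_7 = Round(s_6, k_6) = 0x1B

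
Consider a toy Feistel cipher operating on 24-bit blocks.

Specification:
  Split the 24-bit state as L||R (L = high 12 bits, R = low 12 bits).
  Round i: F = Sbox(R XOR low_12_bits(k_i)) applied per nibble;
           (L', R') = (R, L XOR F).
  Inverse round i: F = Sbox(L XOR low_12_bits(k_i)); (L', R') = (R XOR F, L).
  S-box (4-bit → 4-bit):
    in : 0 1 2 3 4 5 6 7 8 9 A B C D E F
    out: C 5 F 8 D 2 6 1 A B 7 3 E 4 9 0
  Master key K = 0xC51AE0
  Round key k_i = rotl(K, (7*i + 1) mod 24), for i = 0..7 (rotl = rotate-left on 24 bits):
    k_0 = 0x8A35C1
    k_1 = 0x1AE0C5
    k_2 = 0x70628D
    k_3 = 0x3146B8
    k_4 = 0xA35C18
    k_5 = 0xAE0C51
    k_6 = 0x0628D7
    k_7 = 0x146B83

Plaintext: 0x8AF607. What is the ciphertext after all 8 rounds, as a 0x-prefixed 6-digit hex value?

s_0 = plaintext = 0x8AF607
s_1 = Round(s_0, k_0) = 0x607049
s_2 = Round(s_1, k_1) = 0x049AA9
s_3 = Round(s_2, k_2) = 0xAA9AB4
s_4 = Round(s_3, k_3) = 0xAB4467
s_5 = Round(s_4, k_4) = 0x4670A4
s_6 = Round(s_5, k_5) = 0x0A4A65
s_7 = Round(s_6, k_6) = 0xA65F9B
s_8 = Round(s_7, k_7) = 0xF9B73F

0xF9B73F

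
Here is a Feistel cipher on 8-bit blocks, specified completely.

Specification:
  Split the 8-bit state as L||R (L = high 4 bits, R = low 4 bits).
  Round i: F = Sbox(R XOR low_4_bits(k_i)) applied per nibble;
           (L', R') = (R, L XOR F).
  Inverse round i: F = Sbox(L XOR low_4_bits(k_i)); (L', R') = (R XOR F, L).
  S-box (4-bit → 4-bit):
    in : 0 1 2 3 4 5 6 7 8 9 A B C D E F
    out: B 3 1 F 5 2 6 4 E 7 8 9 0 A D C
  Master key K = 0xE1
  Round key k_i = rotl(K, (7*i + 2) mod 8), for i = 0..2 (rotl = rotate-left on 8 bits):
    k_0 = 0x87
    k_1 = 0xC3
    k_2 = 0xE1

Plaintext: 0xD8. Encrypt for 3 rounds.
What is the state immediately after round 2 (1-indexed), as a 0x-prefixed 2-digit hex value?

s_0 = plaintext = 0xD8
s_1 = Round(s_0, k_0) = 0x81
s_2 = Round(s_1, k_1) = 0x19
s_3 = Round(s_2, k_2) = 0x9F

0x19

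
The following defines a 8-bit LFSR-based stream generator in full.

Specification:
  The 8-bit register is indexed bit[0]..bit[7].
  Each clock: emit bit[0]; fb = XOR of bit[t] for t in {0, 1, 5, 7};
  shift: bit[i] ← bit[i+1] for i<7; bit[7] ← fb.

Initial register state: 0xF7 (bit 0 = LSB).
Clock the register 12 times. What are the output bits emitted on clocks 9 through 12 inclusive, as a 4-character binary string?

0110

reg_0 = 0xF7
clock 1: out=1, reg = 0x7B
clock 2: out=1, reg = 0xBD
clock 3: out=1, reg = 0xDE
clock 4: out=0, reg = 0x6F
clock 5: out=1, reg = 0xB7
clock 6: out=1, reg = 0x5B
clock 7: out=1, reg = 0x2D
clock 8: out=1, reg = 0x16
clock 9: out=0, reg = 0x8B
clock 10: out=1, reg = 0xC5
clock 11: out=1, reg = 0x62
clock 12: out=0, reg = 0x31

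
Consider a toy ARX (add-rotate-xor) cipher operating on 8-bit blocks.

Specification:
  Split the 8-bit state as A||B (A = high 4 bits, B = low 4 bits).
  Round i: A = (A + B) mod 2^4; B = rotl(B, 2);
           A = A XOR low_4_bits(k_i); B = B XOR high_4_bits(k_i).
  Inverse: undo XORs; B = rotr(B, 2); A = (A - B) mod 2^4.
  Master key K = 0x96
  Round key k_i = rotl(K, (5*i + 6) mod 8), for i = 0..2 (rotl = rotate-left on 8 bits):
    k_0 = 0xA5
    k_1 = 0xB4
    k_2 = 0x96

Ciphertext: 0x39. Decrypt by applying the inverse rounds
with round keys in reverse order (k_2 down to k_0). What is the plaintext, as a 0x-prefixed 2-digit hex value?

0x51

s_0 = ciphertext = 0x39
s_1 = InvRound(s_0, k_2) = 0x50
s_2 = InvRound(s_1, k_1) = 0x3E
s_3 = InvRound(s_2, k_0) = 0x51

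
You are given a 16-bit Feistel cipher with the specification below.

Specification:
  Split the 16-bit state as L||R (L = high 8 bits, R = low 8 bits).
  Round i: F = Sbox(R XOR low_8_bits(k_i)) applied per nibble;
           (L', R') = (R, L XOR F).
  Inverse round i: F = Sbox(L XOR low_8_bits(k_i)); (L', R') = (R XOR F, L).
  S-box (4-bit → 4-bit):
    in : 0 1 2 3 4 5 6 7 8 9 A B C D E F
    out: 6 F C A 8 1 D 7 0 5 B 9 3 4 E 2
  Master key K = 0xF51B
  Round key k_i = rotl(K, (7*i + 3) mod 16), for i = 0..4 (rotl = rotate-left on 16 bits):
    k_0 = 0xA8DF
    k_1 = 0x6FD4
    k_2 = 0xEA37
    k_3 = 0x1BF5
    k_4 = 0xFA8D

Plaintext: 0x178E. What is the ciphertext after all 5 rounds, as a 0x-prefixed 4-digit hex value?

0x8047

s_0 = plaintext = 0x178E
s_1 = Round(s_0, k_0) = 0x8E08
s_2 = Round(s_1, k_1) = 0x08CD
s_3 = Round(s_2, k_2) = 0xCD23
s_4 = Round(s_3, k_3) = 0x2380
s_5 = Round(s_4, k_4) = 0x8047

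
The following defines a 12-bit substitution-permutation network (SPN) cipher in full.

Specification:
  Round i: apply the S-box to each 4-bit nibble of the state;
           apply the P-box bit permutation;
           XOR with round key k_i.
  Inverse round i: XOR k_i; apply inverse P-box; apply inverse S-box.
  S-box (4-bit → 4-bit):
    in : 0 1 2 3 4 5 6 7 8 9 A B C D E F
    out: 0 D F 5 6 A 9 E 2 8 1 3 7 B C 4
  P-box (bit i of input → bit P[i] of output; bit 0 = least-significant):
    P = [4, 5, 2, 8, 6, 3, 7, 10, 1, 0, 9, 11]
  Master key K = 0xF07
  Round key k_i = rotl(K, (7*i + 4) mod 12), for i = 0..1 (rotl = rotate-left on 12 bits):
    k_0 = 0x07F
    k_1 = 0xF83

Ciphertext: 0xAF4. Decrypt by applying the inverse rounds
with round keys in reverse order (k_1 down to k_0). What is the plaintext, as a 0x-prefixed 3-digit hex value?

0x781

s_0 = ciphertext = 0xAF4
s_1 = InvRound(s_0, k_1) = 0xB62
s_2 = InvRound(s_1, k_0) = 0x781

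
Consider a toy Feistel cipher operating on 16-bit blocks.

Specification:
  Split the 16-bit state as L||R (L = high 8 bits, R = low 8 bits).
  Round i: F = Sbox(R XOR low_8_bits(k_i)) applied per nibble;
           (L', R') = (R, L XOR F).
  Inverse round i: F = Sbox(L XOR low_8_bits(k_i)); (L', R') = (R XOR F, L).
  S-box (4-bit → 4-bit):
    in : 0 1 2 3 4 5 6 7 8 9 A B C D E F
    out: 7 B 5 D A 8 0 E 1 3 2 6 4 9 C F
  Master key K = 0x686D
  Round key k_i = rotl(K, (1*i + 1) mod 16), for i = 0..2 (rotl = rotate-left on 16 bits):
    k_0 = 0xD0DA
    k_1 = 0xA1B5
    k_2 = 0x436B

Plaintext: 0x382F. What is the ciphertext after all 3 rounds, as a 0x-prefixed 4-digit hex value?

0xC7E4

s_0 = plaintext = 0x382F
s_1 = Round(s_0, k_0) = 0x2FC0
s_2 = Round(s_1, k_1) = 0xC0C7
s_3 = Round(s_2, k_2) = 0xC7E4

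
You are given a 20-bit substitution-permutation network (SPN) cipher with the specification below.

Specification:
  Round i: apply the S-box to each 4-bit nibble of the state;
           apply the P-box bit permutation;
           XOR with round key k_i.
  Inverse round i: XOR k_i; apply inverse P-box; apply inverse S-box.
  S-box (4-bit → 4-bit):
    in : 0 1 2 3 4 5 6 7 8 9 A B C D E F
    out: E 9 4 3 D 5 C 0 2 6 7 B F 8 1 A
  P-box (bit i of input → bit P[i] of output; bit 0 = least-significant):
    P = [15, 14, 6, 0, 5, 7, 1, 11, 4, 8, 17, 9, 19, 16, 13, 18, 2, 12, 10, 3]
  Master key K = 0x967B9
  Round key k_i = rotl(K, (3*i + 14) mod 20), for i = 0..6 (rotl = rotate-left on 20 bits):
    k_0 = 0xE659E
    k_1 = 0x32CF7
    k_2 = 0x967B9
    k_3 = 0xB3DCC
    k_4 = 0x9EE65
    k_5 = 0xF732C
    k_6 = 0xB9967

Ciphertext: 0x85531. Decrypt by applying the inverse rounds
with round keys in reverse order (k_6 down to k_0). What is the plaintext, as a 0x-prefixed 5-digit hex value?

s_0 = ciphertext = 0x85531
s_1 = InvRound(s_0, k_6) = 0x5856A
s_2 = InvRound(s_1, k_5) = 0xA562A
s_3 = InvRound(s_2, k_4) = 0xB9264
s_4 = InvRound(s_3, k_3) = 0x62FBE
s_5 = InvRound(s_4, k_2) = 0xEB26F
s_6 = InvRound(s_5, k_1) = 0x0B1FE
s_7 = InvRound(s_6, k_0) = 0x912EA

0x912EA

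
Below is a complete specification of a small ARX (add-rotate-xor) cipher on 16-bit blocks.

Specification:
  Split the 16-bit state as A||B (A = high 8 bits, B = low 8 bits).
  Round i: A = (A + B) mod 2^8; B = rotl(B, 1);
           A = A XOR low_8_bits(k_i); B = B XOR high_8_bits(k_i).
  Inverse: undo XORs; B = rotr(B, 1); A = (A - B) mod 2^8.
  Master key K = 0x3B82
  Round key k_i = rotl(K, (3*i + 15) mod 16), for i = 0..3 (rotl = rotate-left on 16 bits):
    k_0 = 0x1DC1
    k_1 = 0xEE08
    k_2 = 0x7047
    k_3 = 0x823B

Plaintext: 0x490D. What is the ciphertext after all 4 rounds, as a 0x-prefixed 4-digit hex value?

s_0 = plaintext = 0x490D
s_1 = Round(s_0, k_0) = 0x9707
s_2 = Round(s_1, k_1) = 0x96E0
s_3 = Round(s_2, k_2) = 0x31B1
s_4 = Round(s_3, k_3) = 0xD9E1

0xD9E1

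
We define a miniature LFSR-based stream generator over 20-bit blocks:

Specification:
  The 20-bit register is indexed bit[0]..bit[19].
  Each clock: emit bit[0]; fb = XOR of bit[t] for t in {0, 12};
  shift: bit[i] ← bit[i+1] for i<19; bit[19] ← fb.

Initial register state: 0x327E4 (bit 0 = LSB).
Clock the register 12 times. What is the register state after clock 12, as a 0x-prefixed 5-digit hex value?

0x1D632

reg_0 = 0x327E4
clock 1: out=0, reg = 0x193F2
clock 2: out=0, reg = 0x8C9F9
clock 3: out=1, reg = 0xC64FC
clock 4: out=0, reg = 0x6327E
clock 5: out=0, reg = 0xB193F
clock 6: out=1, reg = 0x58C9F
clock 7: out=1, reg = 0xAC64F
clock 8: out=1, reg = 0xD6327
clock 9: out=1, reg = 0xEB193
clock 10: out=1, reg = 0x758C9
clock 11: out=1, reg = 0x3AC64
clock 12: out=0, reg = 0x1D632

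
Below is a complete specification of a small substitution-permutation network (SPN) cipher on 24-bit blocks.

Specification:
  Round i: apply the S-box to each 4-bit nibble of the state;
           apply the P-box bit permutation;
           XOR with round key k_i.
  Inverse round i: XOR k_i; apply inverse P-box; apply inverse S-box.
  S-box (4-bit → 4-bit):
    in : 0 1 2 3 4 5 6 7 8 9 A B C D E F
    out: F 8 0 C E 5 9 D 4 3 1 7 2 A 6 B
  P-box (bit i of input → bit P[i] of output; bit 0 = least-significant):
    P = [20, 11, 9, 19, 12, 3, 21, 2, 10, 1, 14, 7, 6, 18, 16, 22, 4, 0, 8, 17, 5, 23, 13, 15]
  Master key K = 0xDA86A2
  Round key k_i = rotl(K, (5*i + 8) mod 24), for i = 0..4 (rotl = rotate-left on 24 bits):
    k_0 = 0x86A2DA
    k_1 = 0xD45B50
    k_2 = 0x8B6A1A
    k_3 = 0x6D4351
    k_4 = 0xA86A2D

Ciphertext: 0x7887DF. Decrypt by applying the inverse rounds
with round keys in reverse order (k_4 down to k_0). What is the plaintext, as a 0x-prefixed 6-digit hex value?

s_0 = ciphertext = 0x7887DF
s_1 = InvRound(s_0, k_4) = 0x056029
s_2 = InvRound(s_1, k_3) = 0x5562E3
s_3 = InvRound(s_2, k_2) = 0x9FF1CF
s_4 = InvRound(s_3, k_1) = 0x3F3DD4
s_5 = InvRound(s_4, k_0) = 0xD88900

0xD88900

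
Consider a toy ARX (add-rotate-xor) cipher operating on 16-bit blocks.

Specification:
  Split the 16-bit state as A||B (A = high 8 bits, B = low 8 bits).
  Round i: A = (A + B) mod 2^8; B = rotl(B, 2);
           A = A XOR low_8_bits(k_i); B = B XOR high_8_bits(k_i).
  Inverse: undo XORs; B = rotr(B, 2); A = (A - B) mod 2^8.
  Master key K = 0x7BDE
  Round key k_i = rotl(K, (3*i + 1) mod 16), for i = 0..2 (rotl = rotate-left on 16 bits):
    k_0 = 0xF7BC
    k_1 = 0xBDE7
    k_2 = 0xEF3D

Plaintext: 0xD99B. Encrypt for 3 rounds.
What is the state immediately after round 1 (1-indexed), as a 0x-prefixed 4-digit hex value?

0xC899

s_0 = plaintext = 0xD99B
s_1 = Round(s_0, k_0) = 0xC899
s_2 = Round(s_1, k_1) = 0x86DB
s_3 = Round(s_2, k_2) = 0x5C80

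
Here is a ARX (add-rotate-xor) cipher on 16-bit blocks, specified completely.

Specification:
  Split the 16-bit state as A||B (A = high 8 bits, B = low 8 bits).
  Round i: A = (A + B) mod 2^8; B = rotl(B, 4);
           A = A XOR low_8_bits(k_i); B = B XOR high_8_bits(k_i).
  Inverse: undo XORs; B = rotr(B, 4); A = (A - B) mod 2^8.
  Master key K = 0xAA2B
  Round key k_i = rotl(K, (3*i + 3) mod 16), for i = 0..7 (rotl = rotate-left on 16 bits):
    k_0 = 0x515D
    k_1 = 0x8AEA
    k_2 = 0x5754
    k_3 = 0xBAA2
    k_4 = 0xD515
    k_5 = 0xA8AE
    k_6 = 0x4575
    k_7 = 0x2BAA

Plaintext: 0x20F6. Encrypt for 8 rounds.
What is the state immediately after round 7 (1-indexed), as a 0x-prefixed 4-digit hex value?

s_0 = plaintext = 0x20F6
s_1 = Round(s_0, k_0) = 0x4B3E
s_2 = Round(s_1, k_1) = 0x6369
s_3 = Round(s_2, k_2) = 0x98C1
s_4 = Round(s_3, k_3) = 0xFBA6
s_5 = Round(s_4, k_4) = 0xB4BF
s_6 = Round(s_5, k_5) = 0xDD53
s_7 = Round(s_6, k_6) = 0x4570
s_8 = Round(s_7, k_7) = 0x1F2C

0x4570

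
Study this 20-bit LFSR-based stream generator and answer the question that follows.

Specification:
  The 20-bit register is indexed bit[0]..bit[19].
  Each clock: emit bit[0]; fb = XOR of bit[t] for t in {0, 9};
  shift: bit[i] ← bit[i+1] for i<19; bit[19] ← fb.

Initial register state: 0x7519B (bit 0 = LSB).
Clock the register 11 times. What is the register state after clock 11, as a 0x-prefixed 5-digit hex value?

reg_0 = 0x7519B
clock 1: out=1, reg = 0xBA8CD
clock 2: out=1, reg = 0xDD466
clock 3: out=0, reg = 0x6EA33
clock 4: out=1, reg = 0x37519
clock 5: out=1, reg = 0x9BA8C
clock 6: out=0, reg = 0xCDD46
clock 7: out=0, reg = 0x66EA3
clock 8: out=1, reg = 0x33751
clock 9: out=1, reg = 0x19BA8
clock 10: out=0, reg = 0x8CDD4
clock 11: out=0, reg = 0x466EA

0x466EA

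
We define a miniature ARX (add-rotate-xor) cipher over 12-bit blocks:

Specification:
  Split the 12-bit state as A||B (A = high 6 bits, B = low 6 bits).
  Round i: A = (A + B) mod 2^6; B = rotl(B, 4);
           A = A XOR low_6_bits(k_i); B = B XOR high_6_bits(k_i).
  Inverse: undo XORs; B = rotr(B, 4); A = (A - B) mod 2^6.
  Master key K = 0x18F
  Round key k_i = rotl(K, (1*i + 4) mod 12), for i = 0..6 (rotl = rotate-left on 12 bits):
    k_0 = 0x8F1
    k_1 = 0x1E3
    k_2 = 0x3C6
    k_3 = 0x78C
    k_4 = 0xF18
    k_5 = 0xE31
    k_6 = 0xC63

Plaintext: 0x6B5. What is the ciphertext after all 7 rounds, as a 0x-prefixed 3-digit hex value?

s_0 = plaintext = 0x6B5
s_1 = Round(s_0, k_0) = 0xFBE
s_2 = Round(s_1, k_1) = 0x7E8
s_3 = Round(s_2, k_2) = 0x045
s_4 = Round(s_3, k_3) = 0x28F
s_5 = Round(s_4, k_4) = 0x04F
s_6 = Round(s_5, k_5) = 0x84B
s_7 = Round(s_6, k_6) = 0x3C3

0x3C3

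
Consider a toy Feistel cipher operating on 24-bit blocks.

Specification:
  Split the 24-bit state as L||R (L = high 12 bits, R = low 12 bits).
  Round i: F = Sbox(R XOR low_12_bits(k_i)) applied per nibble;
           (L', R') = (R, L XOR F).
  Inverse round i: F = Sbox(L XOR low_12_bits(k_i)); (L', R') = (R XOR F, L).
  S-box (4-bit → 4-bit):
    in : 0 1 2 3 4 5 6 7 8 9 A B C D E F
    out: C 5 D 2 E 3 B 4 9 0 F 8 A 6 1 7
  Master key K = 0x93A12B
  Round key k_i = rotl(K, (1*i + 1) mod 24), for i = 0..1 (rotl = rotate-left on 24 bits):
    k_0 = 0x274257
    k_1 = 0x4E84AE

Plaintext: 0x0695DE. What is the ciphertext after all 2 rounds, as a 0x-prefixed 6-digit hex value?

s_0 = plaintext = 0x0695DE
s_1 = Round(s_0, k_0) = 0x5DE4F9
s_2 = Round(s_1, k_1) = 0x4F99EA

0x4F99EA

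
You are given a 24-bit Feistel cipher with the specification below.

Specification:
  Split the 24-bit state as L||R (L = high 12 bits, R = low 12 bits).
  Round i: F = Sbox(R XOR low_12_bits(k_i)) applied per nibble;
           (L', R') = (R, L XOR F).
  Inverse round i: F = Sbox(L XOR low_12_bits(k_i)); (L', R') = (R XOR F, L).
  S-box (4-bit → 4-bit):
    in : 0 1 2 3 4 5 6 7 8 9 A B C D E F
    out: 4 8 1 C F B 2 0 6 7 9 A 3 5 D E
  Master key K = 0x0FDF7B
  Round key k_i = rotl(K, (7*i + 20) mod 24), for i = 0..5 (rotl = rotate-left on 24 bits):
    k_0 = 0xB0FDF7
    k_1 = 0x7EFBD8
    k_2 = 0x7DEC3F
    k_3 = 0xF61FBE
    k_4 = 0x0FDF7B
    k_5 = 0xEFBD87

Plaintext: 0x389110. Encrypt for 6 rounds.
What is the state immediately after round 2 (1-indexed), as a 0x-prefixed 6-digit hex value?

s_0 = plaintext = 0x389110
s_1 = Round(s_0, k_0) = 0x110059
s_2 = Round(s_1, k_1) = 0x059B78
s_3 = Round(s_2, k_2) = 0xB780A9
s_4 = Round(s_3, k_3) = 0x0A95F8
s_5 = Round(s_4, k_4) = 0x5F89C5
s_6 = Round(s_5, k_5) = 0x9C5A09

0x059B78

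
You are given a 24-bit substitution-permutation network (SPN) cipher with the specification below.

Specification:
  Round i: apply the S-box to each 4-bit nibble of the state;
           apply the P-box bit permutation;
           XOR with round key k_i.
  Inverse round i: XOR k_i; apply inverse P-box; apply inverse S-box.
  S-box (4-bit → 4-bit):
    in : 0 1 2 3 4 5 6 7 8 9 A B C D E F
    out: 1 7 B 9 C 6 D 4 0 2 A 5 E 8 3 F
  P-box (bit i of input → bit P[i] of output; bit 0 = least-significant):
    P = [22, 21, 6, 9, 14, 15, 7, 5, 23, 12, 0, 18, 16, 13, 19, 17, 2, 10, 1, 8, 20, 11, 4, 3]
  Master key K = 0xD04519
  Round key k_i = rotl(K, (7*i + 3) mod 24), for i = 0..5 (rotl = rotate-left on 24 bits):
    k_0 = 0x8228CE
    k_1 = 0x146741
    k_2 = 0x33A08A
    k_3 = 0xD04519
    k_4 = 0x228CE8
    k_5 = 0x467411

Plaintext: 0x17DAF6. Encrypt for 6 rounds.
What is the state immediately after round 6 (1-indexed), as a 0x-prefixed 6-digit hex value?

0x07E517

s_0 = plaintext = 0x17DAF6
s_1 = Round(s_0, k_0) = 0xD4F23C
s_2 = Round(s_1, k_1) = 0xBB142B
s_3 = Round(s_2, k_2) = 0x6E40FD
s_4 = Round(s_3, k_3) = 0x4A83A5
s_5 = Round(s_4, k_4) = 0x860990
s_6 = Round(s_5, k_5) = 0x07E517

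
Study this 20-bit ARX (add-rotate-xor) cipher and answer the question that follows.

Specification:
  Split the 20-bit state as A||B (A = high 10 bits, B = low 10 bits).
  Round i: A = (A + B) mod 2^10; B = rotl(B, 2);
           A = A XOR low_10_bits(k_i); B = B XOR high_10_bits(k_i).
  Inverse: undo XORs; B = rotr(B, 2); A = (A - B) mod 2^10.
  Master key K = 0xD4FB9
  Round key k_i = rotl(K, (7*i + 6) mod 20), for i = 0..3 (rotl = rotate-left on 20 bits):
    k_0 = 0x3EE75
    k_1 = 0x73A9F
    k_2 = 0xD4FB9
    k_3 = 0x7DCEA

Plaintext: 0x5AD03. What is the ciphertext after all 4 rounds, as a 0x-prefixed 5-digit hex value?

s_0 = plaintext = 0x5AD03
s_1 = Round(s_0, k_0) = 0x06CF6
s_2 = Round(s_1, k_1) = 0xE3A16
s_3 = Round(s_2, k_2) = 0x87709
s_4 = Round(s_3, k_3) = 0x731D0

0x731D0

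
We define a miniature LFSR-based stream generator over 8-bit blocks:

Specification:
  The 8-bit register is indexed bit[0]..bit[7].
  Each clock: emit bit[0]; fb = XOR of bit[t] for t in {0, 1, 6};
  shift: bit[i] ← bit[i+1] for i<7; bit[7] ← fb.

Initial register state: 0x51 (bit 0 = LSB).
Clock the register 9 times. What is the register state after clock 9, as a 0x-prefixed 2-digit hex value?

0x0C

reg_0 = 0x51
clock 1: out=1, reg = 0x28
clock 2: out=0, reg = 0x14
clock 3: out=0, reg = 0x0A
clock 4: out=0, reg = 0x85
clock 5: out=1, reg = 0xC2
clock 6: out=0, reg = 0x61
clock 7: out=1, reg = 0x30
clock 8: out=0, reg = 0x18
clock 9: out=0, reg = 0x0C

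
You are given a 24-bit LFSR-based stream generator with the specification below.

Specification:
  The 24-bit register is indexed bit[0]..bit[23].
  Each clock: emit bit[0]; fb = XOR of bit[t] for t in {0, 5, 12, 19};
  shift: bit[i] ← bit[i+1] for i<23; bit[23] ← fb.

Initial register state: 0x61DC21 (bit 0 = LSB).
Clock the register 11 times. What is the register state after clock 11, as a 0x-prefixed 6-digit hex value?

reg_0 = 0x61DC21
clock 1: out=1, reg = 0xB0EE10
clock 2: out=0, reg = 0x587708
clock 3: out=0, reg = 0x2C3B84
clock 4: out=0, reg = 0x161DC2
clock 5: out=0, reg = 0x8B0EE1
clock 6: out=1, reg = 0xC58770
clock 7: out=0, reg = 0xE2C3B8
clock 8: out=0, reg = 0xF161DC
clock 9: out=0, reg = 0x78B0EE
clock 10: out=0, reg = 0xBC5877
clock 11: out=1, reg = 0x5E2C3B

0x5E2C3B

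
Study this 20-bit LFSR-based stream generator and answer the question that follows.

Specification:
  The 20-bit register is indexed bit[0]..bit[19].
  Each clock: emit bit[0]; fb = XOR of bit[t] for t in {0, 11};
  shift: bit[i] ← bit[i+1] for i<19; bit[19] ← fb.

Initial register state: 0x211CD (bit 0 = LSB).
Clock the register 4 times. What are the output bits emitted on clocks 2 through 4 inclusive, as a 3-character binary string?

011

reg_0 = 0x211CD
clock 1: out=1, reg = 0x908E6
clock 2: out=0, reg = 0xC8473
clock 3: out=1, reg = 0xE4239
clock 4: out=1, reg = 0xF211C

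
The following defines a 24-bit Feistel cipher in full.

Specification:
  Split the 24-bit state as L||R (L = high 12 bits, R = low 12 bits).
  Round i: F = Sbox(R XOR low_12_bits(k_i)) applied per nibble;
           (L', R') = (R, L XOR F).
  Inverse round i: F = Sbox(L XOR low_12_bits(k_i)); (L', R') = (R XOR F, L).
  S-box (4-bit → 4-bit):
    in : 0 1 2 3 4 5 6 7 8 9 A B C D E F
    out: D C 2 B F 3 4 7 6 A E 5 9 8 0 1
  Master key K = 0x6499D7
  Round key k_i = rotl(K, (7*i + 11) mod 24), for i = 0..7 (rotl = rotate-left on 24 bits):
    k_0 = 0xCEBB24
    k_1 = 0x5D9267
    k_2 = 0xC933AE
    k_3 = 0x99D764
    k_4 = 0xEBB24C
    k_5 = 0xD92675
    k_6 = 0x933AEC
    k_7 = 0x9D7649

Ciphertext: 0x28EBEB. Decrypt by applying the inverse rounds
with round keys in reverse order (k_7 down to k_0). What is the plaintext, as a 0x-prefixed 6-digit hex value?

0xB617AA

s_0 = ciphertext = 0x28EBEB
s_1 = InvRound(s_0, k_7) = 0x47C28E
s_2 = InvRound(s_1, k_6) = 0x22347C
s_3 = InvRound(s_2, k_5) = 0xB48223
s_4 = InvRound(s_3, k_4) = 0x8FCB48
s_5 = InvRound(s_4, k_3) = 0xAEE8FC
s_6 = InvRound(s_5, k_2) = 0x201AEE
s_7 = InvRound(s_6, k_1) = 0x7AA201
s_8 = InvRound(s_7, k_0) = 0xB617AA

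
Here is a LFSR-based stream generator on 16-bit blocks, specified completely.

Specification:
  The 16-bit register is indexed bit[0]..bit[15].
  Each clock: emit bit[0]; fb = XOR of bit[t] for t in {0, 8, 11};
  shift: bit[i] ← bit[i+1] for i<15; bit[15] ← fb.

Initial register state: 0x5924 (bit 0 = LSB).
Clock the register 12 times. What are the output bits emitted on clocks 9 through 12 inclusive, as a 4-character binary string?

1001

reg_0 = 0x5924
clock 1: out=0, reg = 0x2C92
clock 2: out=0, reg = 0x9649
clock 3: out=1, reg = 0xCB24
clock 4: out=0, reg = 0x6592
clock 5: out=0, reg = 0xB2C9
clock 6: out=1, reg = 0xD964
clock 7: out=0, reg = 0x6CB2
clock 8: out=0, reg = 0xB659
clock 9: out=1, reg = 0xDB2C
clock 10: out=0, reg = 0x6D96
clock 11: out=0, reg = 0x36CB
clock 12: out=1, reg = 0x9B65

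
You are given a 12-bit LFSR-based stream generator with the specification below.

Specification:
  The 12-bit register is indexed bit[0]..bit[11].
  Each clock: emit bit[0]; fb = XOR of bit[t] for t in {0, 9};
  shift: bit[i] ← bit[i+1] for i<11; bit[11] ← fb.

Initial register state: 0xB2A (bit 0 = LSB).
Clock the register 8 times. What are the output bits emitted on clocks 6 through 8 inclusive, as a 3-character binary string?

100

reg_0 = 0xB2A
clock 1: out=0, reg = 0xD95
clock 2: out=1, reg = 0xECA
clock 3: out=0, reg = 0xF65
clock 4: out=1, reg = 0x7B2
clock 5: out=0, reg = 0xBD9
clock 6: out=1, reg = 0x5EC
clock 7: out=0, reg = 0x2F6
clock 8: out=0, reg = 0x97B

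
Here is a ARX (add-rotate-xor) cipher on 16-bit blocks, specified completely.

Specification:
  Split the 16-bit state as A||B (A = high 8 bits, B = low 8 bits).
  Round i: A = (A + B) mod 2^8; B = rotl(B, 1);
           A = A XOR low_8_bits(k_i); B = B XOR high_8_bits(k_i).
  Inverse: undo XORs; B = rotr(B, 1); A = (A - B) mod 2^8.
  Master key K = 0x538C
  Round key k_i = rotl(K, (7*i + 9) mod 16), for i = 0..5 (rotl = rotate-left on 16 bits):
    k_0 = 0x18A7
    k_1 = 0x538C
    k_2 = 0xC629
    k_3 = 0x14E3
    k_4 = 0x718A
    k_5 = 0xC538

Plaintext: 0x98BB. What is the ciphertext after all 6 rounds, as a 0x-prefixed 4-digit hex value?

0x0099

s_0 = plaintext = 0x98BB
s_1 = Round(s_0, k_0) = 0xF46F
s_2 = Round(s_1, k_1) = 0xEF8D
s_3 = Round(s_2, k_2) = 0x55DD
s_4 = Round(s_3, k_3) = 0xD1AF
s_5 = Round(s_4, k_4) = 0x0A2E
s_6 = Round(s_5, k_5) = 0x0099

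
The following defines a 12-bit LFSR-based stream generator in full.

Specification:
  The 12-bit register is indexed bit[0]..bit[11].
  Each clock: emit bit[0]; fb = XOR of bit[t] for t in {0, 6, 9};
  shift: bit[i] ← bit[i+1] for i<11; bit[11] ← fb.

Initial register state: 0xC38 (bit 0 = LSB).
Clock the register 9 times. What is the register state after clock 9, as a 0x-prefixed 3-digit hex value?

reg_0 = 0xC38
clock 1: out=0, reg = 0x61C
clock 2: out=0, reg = 0xB0E
clock 3: out=0, reg = 0xD87
clock 4: out=1, reg = 0xEC3
clock 5: out=1, reg = 0xF61
clock 6: out=1, reg = 0xFB0
clock 7: out=0, reg = 0xFD8
clock 8: out=0, reg = 0x7EC
clock 9: out=0, reg = 0x3F6

0x3F6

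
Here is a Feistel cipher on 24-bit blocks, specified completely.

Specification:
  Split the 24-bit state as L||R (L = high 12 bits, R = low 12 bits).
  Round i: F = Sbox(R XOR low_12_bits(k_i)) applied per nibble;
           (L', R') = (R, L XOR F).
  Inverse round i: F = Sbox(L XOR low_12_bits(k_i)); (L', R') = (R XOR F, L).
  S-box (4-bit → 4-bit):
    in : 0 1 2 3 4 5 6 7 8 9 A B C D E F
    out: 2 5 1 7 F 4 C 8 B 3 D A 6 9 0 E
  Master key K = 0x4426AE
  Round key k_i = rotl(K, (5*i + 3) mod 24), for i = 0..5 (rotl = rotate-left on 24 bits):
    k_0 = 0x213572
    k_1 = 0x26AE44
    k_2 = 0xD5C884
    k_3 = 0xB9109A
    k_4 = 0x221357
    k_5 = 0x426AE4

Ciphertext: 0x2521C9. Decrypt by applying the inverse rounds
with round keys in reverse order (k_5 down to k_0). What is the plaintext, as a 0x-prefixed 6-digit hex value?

0x8697FA

s_0 = ciphertext = 0x2521C9
s_1 = InvRound(s_0, k_5) = 0xA65252
s_2 = InvRound(s_1, k_4) = 0x123A65
s_3 = InvRound(s_2, k_3) = 0xFC6123
s_4 = InvRound(s_3, k_2) = 0x9D2FC6
s_5 = InvRound(s_4, k_1) = 0x7FA9D2
s_6 = InvRound(s_5, k_0) = 0x8697FA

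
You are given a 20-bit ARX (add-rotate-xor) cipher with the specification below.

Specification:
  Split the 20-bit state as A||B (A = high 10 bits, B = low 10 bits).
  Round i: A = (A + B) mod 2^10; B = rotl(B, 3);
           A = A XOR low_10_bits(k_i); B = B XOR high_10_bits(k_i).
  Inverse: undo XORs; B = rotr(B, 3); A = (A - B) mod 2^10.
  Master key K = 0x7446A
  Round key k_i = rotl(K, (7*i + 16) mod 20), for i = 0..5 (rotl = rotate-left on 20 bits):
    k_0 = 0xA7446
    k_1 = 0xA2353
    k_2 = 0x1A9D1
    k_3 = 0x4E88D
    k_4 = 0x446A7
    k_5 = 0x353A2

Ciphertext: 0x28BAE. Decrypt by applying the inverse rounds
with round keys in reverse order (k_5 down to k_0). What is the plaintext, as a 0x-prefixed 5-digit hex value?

s_0 = ciphertext = 0x28BAE
s_1 = InvRound(s_0, k_5) = 0x6456F
s_2 = InvRound(s_1, k_4) = 0x09F0F
s_3 = InvRound(s_2, k_3) = 0x792C6
s_4 = InvRound(s_3, k_2) = 0x78255
s_5 = InvRound(s_4, k_1) = 0x0629B
s_6 = InvRound(s_5, k_0) = 0x57B00

0x57B00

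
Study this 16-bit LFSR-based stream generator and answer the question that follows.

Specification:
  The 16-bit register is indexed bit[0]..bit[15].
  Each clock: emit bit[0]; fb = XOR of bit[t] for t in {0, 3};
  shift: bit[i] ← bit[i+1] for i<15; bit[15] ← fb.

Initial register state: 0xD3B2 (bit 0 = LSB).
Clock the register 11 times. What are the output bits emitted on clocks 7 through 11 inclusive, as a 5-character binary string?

01110

reg_0 = 0xD3B2
clock 1: out=0, reg = 0x69D9
clock 2: out=1, reg = 0x34EC
clock 3: out=0, reg = 0x9A76
clock 4: out=0, reg = 0x4D3B
clock 5: out=1, reg = 0x269D
clock 6: out=1, reg = 0x134E
clock 7: out=0, reg = 0x89A7
clock 8: out=1, reg = 0xC4D3
clock 9: out=1, reg = 0xE269
clock 10: out=1, reg = 0x7134
clock 11: out=0, reg = 0x389A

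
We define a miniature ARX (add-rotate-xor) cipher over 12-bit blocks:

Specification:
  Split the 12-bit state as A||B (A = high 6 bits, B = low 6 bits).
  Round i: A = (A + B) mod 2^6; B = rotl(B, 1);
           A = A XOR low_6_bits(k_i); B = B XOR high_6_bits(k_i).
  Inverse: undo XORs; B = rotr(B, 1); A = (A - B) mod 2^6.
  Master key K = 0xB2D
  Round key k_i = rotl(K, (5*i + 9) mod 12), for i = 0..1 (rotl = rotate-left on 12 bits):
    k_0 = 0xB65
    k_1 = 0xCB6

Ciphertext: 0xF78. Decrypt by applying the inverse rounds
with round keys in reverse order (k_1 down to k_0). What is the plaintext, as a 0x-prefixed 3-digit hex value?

0x3D4

s_0 = ciphertext = 0xF78
s_1 = InvRound(s_0, k_1) = 0x185
s_2 = InvRound(s_1, k_0) = 0x3D4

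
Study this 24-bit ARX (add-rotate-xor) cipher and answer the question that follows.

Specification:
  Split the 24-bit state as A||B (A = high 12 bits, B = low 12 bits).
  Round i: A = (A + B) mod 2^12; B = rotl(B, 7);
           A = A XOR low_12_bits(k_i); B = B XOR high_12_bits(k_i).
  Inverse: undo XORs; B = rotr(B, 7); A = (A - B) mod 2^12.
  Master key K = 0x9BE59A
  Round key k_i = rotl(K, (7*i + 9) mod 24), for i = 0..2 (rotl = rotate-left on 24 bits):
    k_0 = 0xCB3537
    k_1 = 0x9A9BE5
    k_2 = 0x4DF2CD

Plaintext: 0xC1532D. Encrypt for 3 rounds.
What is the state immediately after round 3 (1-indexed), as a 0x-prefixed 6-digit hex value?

0xEBF8B8

s_0 = plaintext = 0xC1532D
s_1 = Round(s_0, k_0) = 0xA75A2A
s_2 = Round(s_1, k_1) = 0xF7ACF8
s_3 = Round(s_2, k_2) = 0xEBF8B8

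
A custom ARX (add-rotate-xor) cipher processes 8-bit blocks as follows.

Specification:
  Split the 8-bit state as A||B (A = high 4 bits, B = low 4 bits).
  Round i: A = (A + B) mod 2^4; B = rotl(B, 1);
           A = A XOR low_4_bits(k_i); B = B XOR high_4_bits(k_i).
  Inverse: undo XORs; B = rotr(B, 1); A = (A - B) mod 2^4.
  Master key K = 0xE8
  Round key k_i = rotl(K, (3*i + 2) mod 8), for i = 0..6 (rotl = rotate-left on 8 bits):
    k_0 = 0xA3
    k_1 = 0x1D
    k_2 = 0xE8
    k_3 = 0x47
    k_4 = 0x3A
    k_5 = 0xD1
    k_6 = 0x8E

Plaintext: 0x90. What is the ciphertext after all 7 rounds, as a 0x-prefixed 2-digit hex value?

0x4B

s_0 = plaintext = 0x90
s_1 = Round(s_0, k_0) = 0xAA
s_2 = Round(s_1, k_1) = 0x94
s_3 = Round(s_2, k_2) = 0x56
s_4 = Round(s_3, k_3) = 0xC8
s_5 = Round(s_4, k_4) = 0xE2
s_6 = Round(s_5, k_5) = 0x19
s_7 = Round(s_6, k_6) = 0x4B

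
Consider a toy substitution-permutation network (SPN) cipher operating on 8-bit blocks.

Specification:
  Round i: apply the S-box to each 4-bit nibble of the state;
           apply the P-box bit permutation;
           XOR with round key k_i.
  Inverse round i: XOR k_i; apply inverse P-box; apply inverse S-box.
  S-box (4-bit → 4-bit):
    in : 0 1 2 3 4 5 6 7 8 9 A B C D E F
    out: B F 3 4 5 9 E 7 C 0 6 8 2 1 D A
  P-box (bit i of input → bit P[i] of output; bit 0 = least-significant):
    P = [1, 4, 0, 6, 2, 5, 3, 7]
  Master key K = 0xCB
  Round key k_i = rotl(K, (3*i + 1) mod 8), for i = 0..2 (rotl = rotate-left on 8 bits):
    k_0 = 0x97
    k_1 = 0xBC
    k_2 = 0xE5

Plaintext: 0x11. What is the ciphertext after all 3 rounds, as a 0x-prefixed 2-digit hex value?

0x23

s_0 = plaintext = 0x11
s_1 = Round(s_0, k_0) = 0x68
s_2 = Round(s_1, k_1) = 0x55
s_3 = Round(s_2, k_2) = 0x23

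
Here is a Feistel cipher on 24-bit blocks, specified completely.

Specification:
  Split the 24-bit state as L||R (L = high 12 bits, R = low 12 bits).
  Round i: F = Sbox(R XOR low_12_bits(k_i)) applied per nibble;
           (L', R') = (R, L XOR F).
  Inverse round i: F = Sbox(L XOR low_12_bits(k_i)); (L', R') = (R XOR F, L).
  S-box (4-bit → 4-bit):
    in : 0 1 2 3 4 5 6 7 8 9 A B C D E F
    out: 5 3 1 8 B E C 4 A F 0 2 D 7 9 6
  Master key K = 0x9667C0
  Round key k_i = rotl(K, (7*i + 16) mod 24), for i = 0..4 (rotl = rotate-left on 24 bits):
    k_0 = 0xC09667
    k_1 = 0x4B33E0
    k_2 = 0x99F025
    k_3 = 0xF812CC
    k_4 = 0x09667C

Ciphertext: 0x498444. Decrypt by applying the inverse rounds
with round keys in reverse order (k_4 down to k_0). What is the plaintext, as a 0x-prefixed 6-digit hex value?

s_0 = ciphertext = 0x498444
s_1 = InvRound(s_0, k_4) = 0x5DF498
s_2 = InvRound(s_1, k_3) = 0x0A05DF
s_3 = InvRound(s_2, k_2) = 0x0710A0
s_4 = InvRound(s_3, k_1) = 0x853071
s_5 = InvRound(s_4, k_0) = 0x9FA853

0x9FA853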